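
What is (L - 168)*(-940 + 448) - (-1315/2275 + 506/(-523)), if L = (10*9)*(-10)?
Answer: 125040504819/237965 ≈ 5.2546e+5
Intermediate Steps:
L = -900 (L = 90*(-10) = -900)
(L - 168)*(-940 + 448) - (-1315/2275 + 506/(-523)) = (-900 - 168)*(-940 + 448) - (-1315/2275 + 506/(-523)) = -1068*(-492) - (-1315*1/2275 + 506*(-1/523)) = 525456 - (-263/455 - 506/523) = 525456 - 1*(-367779/237965) = 525456 + 367779/237965 = 125040504819/237965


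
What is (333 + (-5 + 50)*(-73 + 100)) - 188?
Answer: 1360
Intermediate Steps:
(333 + (-5 + 50)*(-73 + 100)) - 188 = (333 + 45*27) - 188 = (333 + 1215) - 188 = 1548 - 188 = 1360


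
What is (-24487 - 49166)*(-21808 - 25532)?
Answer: 3486733020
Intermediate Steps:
(-24487 - 49166)*(-21808 - 25532) = -73653*(-47340) = 3486733020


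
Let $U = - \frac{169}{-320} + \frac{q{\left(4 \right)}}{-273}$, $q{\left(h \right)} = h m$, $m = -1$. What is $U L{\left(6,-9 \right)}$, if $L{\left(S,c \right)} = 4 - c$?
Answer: $\frac{47417}{6720} \approx 7.0561$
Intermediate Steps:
$q{\left(h \right)} = - h$ ($q{\left(h \right)} = h \left(-1\right) = - h$)
$U = \frac{47417}{87360}$ ($U = - \frac{169}{-320} + \frac{\left(-1\right) 4}{-273} = \left(-169\right) \left(- \frac{1}{320}\right) - - \frac{4}{273} = \frac{169}{320} + \frac{4}{273} = \frac{47417}{87360} \approx 0.54278$)
$U L{\left(6,-9 \right)} = \frac{47417 \left(4 - -9\right)}{87360} = \frac{47417 \left(4 + 9\right)}{87360} = \frac{47417}{87360} \cdot 13 = \frac{47417}{6720}$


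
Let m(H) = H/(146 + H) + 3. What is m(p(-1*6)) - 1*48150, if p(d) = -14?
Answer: -3177709/66 ≈ -48147.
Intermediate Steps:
m(H) = 3 + H/(146 + H) (m(H) = H/(146 + H) + 3 = 3 + H/(146 + H))
m(p(-1*6)) - 1*48150 = 2*(219 + 2*(-14))/(146 - 14) - 1*48150 = 2*(219 - 28)/132 - 48150 = 2*(1/132)*191 - 48150 = 191/66 - 48150 = -3177709/66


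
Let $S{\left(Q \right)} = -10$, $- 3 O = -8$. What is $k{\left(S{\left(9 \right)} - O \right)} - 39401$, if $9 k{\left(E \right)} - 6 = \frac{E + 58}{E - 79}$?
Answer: $- \frac{97515961}{2475} \approx -39400.0$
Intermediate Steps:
$O = \frac{8}{3}$ ($O = \left(- \frac{1}{3}\right) \left(-8\right) = \frac{8}{3} \approx 2.6667$)
$k{\left(E \right)} = \frac{2}{3} + \frac{58 + E}{9 \left(-79 + E\right)}$ ($k{\left(E \right)} = \frac{2}{3} + \frac{\left(E + 58\right) \frac{1}{E - 79}}{9} = \frac{2}{3} + \frac{\left(58 + E\right) \frac{1}{-79 + E}}{9} = \frac{2}{3} + \frac{\frac{1}{-79 + E} \left(58 + E\right)}{9} = \frac{2}{3} + \frac{58 + E}{9 \left(-79 + E\right)}$)
$k{\left(S{\left(9 \right)} - O \right)} - 39401 = \frac{-416 + 7 \left(-10 - \frac{8}{3}\right)}{9 \left(-79 - \frac{38}{3}\right)} - 39401 = \frac{-416 + 7 \left(- \frac{38}{3}\right)}{9 \left(-79 - \frac{38}{3}\right)} - 39401 = \frac{-416 - \frac{266}{3}}{9 \left(- \frac{275}{3}\right)} - 39401 = \frac{1}{9} \left(- \frac{3}{275}\right) \left(- \frac{1514}{3}\right) - 39401 = \frac{1514}{2475} - 39401 = - \frac{97515961}{2475}$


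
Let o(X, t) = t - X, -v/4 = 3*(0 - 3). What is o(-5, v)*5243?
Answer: 214963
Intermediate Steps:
v = 36 (v = -12*(0 - 3) = -12*(-3) = -4*(-9) = 36)
o(-5, v)*5243 = (36 - 1*(-5))*5243 = (36 + 5)*5243 = 41*5243 = 214963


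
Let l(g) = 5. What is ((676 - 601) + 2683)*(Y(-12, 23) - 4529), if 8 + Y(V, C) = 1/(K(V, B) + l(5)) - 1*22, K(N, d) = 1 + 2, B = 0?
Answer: -50293509/4 ≈ -1.2573e+7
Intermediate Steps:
K(N, d) = 3
Y(V, C) = -239/8 (Y(V, C) = -8 + (1/(3 + 5) - 1*22) = -8 + (1/8 - 22) = -8 + (⅛ - 22) = -8 - 175/8 = -239/8)
((676 - 601) + 2683)*(Y(-12, 23) - 4529) = ((676 - 601) + 2683)*(-239/8 - 4529) = (75 + 2683)*(-36471/8) = 2758*(-36471/8) = -50293509/4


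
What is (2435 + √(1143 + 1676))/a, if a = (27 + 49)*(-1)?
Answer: -2435/76 - √2819/76 ≈ -32.738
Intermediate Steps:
a = -76 (a = 76*(-1) = -76)
(2435 + √(1143 + 1676))/a = (2435 + √(1143 + 1676))/(-76) = (2435 + √2819)*(-1/76) = -2435/76 - √2819/76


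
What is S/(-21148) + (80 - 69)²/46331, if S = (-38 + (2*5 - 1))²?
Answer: -36405463/979807988 ≈ -0.037156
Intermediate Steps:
S = 841 (S = (-38 + (10 - 1))² = (-38 + 9)² = (-29)² = 841)
S/(-21148) + (80 - 69)²/46331 = 841/(-21148) + (80 - 69)²/46331 = 841*(-1/21148) + 11²*(1/46331) = -841/21148 + 121*(1/46331) = -841/21148 + 121/46331 = -36405463/979807988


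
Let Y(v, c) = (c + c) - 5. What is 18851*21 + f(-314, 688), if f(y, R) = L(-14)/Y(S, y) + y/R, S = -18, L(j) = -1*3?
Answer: 28733867881/72584 ≈ 3.9587e+5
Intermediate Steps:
L(j) = -3
Y(v, c) = -5 + 2*c (Y(v, c) = 2*c - 5 = -5 + 2*c)
f(y, R) = -3/(-5 + 2*y) + y/R
18851*21 + f(-314, 688) = 18851*21 + (-3*688 - 314*(-5 + 2*(-314)))/(688*(-5 + 2*(-314))) = 395871 + (-2064 - 314*(-5 - 628))/(688*(-5 - 628)) = 395871 + (1/688)*(-2064 - 314*(-633))/(-633) = 395871 + (1/688)*(-1/633)*(-2064 + 198762) = 395871 + (1/688)*(-1/633)*196698 = 395871 - 32783/72584 = 28733867881/72584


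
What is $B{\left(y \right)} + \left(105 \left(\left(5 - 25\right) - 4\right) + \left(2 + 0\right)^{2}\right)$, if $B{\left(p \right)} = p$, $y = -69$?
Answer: $-2585$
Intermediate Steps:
$B{\left(y \right)} + \left(105 \left(\left(5 - 25\right) - 4\right) + \left(2 + 0\right)^{2}\right) = -69 + \left(105 \left(\left(5 - 25\right) - 4\right) + \left(2 + 0\right)^{2}\right) = -69 + \left(105 \left(-20 - 4\right) + 2^{2}\right) = -69 + \left(105 \left(-24\right) + 4\right) = -69 + \left(-2520 + 4\right) = -69 - 2516 = -2585$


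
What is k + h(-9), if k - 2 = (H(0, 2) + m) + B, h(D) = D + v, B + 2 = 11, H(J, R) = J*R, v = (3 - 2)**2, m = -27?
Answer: -24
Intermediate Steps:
v = 1 (v = 1**2 = 1)
B = 9 (B = -2 + 11 = 9)
h(D) = 1 + D (h(D) = D + 1 = 1 + D)
k = -16 (k = 2 + ((0*2 - 27) + 9) = 2 + ((0 - 27) + 9) = 2 + (-27 + 9) = 2 - 18 = -16)
k + h(-9) = -16 + (1 - 9) = -16 - 8 = -24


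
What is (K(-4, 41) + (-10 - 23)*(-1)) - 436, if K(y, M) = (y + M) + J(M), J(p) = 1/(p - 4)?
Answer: -13541/37 ≈ -365.97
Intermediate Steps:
J(p) = 1/(-4 + p)
K(y, M) = M + y + 1/(-4 + M) (K(y, M) = (y + M) + 1/(-4 + M) = (M + y) + 1/(-4 + M) = M + y + 1/(-4 + M))
(K(-4, 41) + (-10 - 23)*(-1)) - 436 = ((1 + (-4 + 41)*(41 - 4))/(-4 + 41) + (-10 - 23)*(-1)) - 436 = ((1 + 37*37)/37 - 33*(-1)) - 436 = ((1 + 1369)/37 + 33) - 436 = ((1/37)*1370 + 33) - 436 = (1370/37 + 33) - 436 = 2591/37 - 436 = -13541/37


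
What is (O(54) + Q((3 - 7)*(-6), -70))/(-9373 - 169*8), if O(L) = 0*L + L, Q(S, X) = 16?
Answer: -14/2145 ≈ -0.0065268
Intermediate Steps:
O(L) = L (O(L) = 0 + L = L)
(O(54) + Q((3 - 7)*(-6), -70))/(-9373 - 169*8) = (54 + 16)/(-9373 - 169*8) = 70/(-9373 - 1352) = 70/(-10725) = 70*(-1/10725) = -14/2145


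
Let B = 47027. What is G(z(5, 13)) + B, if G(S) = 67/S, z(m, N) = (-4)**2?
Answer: 752499/16 ≈ 47031.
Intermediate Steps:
z(m, N) = 16
G(z(5, 13)) + B = 67/16 + 47027 = 752499/16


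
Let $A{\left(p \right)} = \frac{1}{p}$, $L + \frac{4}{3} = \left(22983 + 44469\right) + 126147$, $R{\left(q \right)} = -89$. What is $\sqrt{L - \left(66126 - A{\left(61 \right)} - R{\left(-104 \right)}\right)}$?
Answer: $\frac{\sqrt{4265918673}}{183} \approx 356.91$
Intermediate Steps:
$L = \frac{580793}{3}$ ($L = - \frac{4}{3} + \left(\left(22983 + 44469\right) + 126147\right) = - \frac{4}{3} + \left(67452 + 126147\right) = - \frac{4}{3} + 193599 = \frac{580793}{3} \approx 1.936 \cdot 10^{5}$)
$\sqrt{L - \left(66126 - A{\left(61 \right)} - R{\left(-104 \right)}\right)} = \sqrt{\frac{580793}{3} - \left(66215 - \frac{1}{61}\right)} = \sqrt{\frac{580793}{3} + \left(\left(\frac{1}{61} - 89\right) - 66126\right)} = \sqrt{\frac{580793}{3} - \frac{4039114}{61}} = \sqrt{\frac{23311031}{183}} = \frac{\sqrt{4265918673}}{183}$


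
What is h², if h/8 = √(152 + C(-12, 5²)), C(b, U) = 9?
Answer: 10304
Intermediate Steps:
h = 8*√161 (h = 8*√(152 + 9) = 8*√161 ≈ 101.51)
h² = (8*√161)² = 10304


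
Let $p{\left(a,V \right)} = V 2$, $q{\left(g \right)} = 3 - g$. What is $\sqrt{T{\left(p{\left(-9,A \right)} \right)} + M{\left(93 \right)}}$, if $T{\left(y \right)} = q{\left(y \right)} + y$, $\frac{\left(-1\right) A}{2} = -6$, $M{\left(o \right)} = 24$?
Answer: $3 \sqrt{3} \approx 5.1962$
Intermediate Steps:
$A = 12$ ($A = \left(-2\right) \left(-6\right) = 12$)
$p{\left(a,V \right)} = 2 V$
$T{\left(y \right)} = 3$ ($T{\left(y \right)} = \left(3 - y\right) + y = 3$)
$\sqrt{T{\left(p{\left(-9,A \right)} \right)} + M{\left(93 \right)}} = \sqrt{3 + 24} = \sqrt{27} = 3 \sqrt{3}$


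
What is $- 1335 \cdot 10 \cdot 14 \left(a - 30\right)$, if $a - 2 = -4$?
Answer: $5980800$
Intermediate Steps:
$a = -2$ ($a = 2 - 4 = -2$)
$- 1335 \cdot 10 \cdot 14 \left(a - 30\right) = - 1335 \cdot 10 \cdot 14 \left(-2 - 30\right) = - 1335 \cdot 140 \left(-2 - 30\right) = - 1335 \cdot 140 \left(-32\right) = \left(-1335\right) \left(-4480\right) = 5980800$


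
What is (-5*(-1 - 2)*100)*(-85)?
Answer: -127500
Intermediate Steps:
(-5*(-1 - 2)*100)*(-85) = (-5*(-3)*100)*(-85) = (15*100)*(-85) = 1500*(-85) = -127500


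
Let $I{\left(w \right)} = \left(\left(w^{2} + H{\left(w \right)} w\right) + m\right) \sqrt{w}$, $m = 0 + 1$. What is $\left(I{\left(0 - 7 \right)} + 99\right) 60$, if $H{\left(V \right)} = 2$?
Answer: $5940 + 2160 i \sqrt{7} \approx 5940.0 + 5714.8 i$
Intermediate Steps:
$m = 1$
$I{\left(w \right)} = \sqrt{w} \left(1 + w^{2} + 2 w\right)$ ($I{\left(w \right)} = \left(\left(w^{2} + 2 w\right) + 1\right) \sqrt{w} = \left(1 + w^{2} + 2 w\right) \sqrt{w} = \sqrt{w} \left(1 + w^{2} + 2 w\right)$)
$\left(I{\left(0 - 7 \right)} + 99\right) 60 = \left(\sqrt{0 - 7} \left(1 + \left(0 - 7\right)^{2} + 2 \left(0 - 7\right)\right) + 99\right) 60 = \left(\sqrt{-7} \left(1 + \left(-7\right)^{2} + 2 \left(-7\right)\right) + 99\right) 60 = \left(i \sqrt{7} \left(1 + 49 - 14\right) + 99\right) 60 = \left(i \sqrt{7} \cdot 36 + 99\right) 60 = \left(36 i \sqrt{7} + 99\right) 60 = \left(99 + 36 i \sqrt{7}\right) 60 = 5940 + 2160 i \sqrt{7}$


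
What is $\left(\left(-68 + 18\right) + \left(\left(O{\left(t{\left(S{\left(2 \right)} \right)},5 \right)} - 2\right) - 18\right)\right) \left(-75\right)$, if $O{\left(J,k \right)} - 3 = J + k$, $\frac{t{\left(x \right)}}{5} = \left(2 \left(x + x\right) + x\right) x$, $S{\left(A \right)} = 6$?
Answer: $-62850$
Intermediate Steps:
$t{\left(x \right)} = 25 x^{2}$ ($t{\left(x \right)} = 5 \left(2 \left(x + x\right) + x\right) x = 5 \left(2 \cdot 2 x + x\right) x = 5 \left(4 x + x\right) x = 5 \cdot 5 x x = 5 \cdot 5 x^{2} = 25 x^{2}$)
$O{\left(J,k \right)} = 3 + J + k$ ($O{\left(J,k \right)} = 3 + \left(J + k\right) = 3 + J + k$)
$\left(\left(-68 + 18\right) + \left(\left(O{\left(t{\left(S{\left(2 \right)} \right)},5 \right)} - 2\right) - 18\right)\right) \left(-75\right) = \left(\left(-68 + 18\right) + \left(\left(\left(3 + 25 \cdot 6^{2} + 5\right) - 2\right) - 18\right)\right) \left(-75\right) = \left(-50 + \left(\left(\left(3 + 25 \cdot 36 + 5\right) - 2\right) - 18\right)\right) \left(-75\right) = \left(-50 + \left(\left(\left(3 + 900 + 5\right) - 2\right) - 18\right)\right) \left(-75\right) = \left(-50 + \left(\left(908 - 2\right) - 18\right)\right) \left(-75\right) = \left(-50 + \left(906 - 18\right)\right) \left(-75\right) = \left(-50 + 888\right) \left(-75\right) = 838 \left(-75\right) = -62850$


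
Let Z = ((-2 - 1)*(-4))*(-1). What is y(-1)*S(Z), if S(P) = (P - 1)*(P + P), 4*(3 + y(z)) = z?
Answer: -1014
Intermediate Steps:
y(z) = -3 + z/4
Z = -12 (Z = -3*(-4)*(-1) = 12*(-1) = -12)
S(P) = 2*P*(-1 + P) (S(P) = (-1 + P)*(2*P) = 2*P*(-1 + P))
y(-1)*S(Z) = (-3 + (¼)*(-1))*(2*(-12)*(-1 - 12)) = (-3 - ¼)*(2*(-12)*(-13)) = -13/4*312 = -1014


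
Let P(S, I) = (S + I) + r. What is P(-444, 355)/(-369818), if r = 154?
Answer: -65/369818 ≈ -0.00017576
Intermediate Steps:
P(S, I) = 154 + I + S (P(S, I) = (S + I) + 154 = (I + S) + 154 = 154 + I + S)
P(-444, 355)/(-369818) = (154 + 355 - 444)/(-369818) = 65*(-1/369818) = -65/369818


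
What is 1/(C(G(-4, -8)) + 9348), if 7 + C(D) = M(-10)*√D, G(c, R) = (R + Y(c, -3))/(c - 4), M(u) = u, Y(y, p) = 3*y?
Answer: 9341/87254031 + 5*√10/87254031 ≈ 0.00010724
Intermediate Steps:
G(c, R) = (R + 3*c)/(-4 + c) (G(c, R) = (R + 3*c)/(c - 4) = (R + 3*c)/(-4 + c))
C(D) = -7 - 10*√D
1/(C(G(-4, -8)) + 9348) = 1/((-7 - 10*2*√5*√(-1/(-4 - 4))) + 9348) = 1/((-7 - 10*2*√5*√(-1/(-8))) + 9348) = 1/((-7 - 10*√10/2) + 9348) = 1/((-7 - 5*√10) + 9348) = 1/(9341 - 5*√10)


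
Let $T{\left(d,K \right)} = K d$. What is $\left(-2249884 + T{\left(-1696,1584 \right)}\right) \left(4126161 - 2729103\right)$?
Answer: $-6896364464184$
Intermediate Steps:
$\left(-2249884 + T{\left(-1696,1584 \right)}\right) \left(4126161 - 2729103\right) = \left(-2249884 + 1584 \left(-1696\right)\right) \left(4126161 - 2729103\right) = \left(-2249884 - 2686464\right) 1397058 = \left(-4936348\right) 1397058 = -6896364464184$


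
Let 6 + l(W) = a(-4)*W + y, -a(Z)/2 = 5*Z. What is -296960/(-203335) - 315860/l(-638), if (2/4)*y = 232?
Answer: 7166780462/509598177 ≈ 14.064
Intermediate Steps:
a(Z) = -10*Z
y = 464 (y = 2*232 = 464)
l(W) = 458 + 40*W (l(W) = -6 + ((-10*(-4))*W + 464) = -6 + (40*W + 464) = -6 + (464 + 40*W) = 458 + 40*W)
-296960/(-203335) - 315860/l(-638) = -296960/(-203335) - 315860/(458 + 40*(-638)) = -296960*(-1/203335) - 315860/(458 - 25520) = 59392/40667 - 315860/(-25062) = 59392/40667 - 315860*(-1/25062) = 59392/40667 + 157930/12531 = 7166780462/509598177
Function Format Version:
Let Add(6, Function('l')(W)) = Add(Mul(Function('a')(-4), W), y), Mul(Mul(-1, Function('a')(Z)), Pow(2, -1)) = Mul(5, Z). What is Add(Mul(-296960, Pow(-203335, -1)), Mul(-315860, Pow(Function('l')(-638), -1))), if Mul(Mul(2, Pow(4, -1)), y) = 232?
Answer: Rational(7166780462, 509598177) ≈ 14.064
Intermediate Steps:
Function('a')(Z) = Mul(-10, Z) (Function('a')(Z) = Mul(-2, Mul(5, Z)) = Mul(-10, Z))
y = 464 (y = Mul(2, 232) = 464)
Function('l')(W) = Add(458, Mul(40, W)) (Function('l')(W) = Add(-6, Add(Mul(Mul(-10, -4), W), 464)) = Add(-6, Add(Mul(40, W), 464)) = Add(-6, Add(464, Mul(40, W))) = Add(458, Mul(40, W)))
Add(Mul(-296960, Pow(-203335, -1)), Mul(-315860, Pow(Function('l')(-638), -1))) = Add(Mul(-296960, Pow(-203335, -1)), Mul(-315860, Pow(Add(458, Mul(40, -638)), -1))) = Add(Mul(-296960, Rational(-1, 203335)), Mul(-315860, Pow(Add(458, -25520), -1))) = Add(Rational(59392, 40667), Mul(-315860, Pow(-25062, -1))) = Add(Rational(59392, 40667), Mul(-315860, Rational(-1, 25062))) = Add(Rational(59392, 40667), Rational(157930, 12531)) = Rational(7166780462, 509598177)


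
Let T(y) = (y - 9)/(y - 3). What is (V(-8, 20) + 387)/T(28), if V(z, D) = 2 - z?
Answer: 9925/19 ≈ 522.37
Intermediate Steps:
T(y) = (-9 + y)/(-3 + y)
(V(-8, 20) + 387)/T(28) = ((2 - 1*(-8)) + 387)/(((-9 + 28)/(-3 + 28))) = ((2 + 8) + 387)/((19/25)) = (10 + 387)/(((1/25)*19)) = 397/(19/25) = 397*(25/19) = 9925/19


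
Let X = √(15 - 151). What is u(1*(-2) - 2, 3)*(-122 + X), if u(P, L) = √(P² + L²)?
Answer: -610 + 10*I*√34 ≈ -610.0 + 58.31*I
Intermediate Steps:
u(P, L) = √(L² + P²)
X = 2*I*√34 (X = √(-136) = 2*I*√34 ≈ 11.662*I)
u(1*(-2) - 2, 3)*(-122 + X) = √(3² + (1*(-2) - 2)²)*(-122 + 2*I*√34) = √(9 + (-2 - 2)²)*(-122 + 2*I*√34) = √(9 + (-4)²)*(-122 + 2*I*√34) = √(9 + 16)*(-122 + 2*I*√34) = √25*(-122 + 2*I*√34) = 5*(-122 + 2*I*√34) = -610 + 10*I*√34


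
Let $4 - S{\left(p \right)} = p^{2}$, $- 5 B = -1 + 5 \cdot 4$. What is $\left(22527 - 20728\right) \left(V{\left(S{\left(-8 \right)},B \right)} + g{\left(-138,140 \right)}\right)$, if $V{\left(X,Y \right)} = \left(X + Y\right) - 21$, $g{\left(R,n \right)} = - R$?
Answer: $\frac{478534}{5} \approx 95707.0$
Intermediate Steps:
$B = - \frac{19}{5}$ ($B = - \frac{-1 + 5 \cdot 4}{5} = - \frac{-1 + 20}{5} = \left(- \frac{1}{5}\right) 19 = - \frac{19}{5} \approx -3.8$)
$S{\left(p \right)} = 4 - p^{2}$
$V{\left(X,Y \right)} = -21 + X + Y$
$\left(22527 - 20728\right) \left(V{\left(S{\left(-8 \right)},B \right)} + g{\left(-138,140 \right)}\right) = \left(22527 - 20728\right) \left(\left(-21 + \left(4 - \left(-8\right)^{2}\right) - \frac{19}{5}\right) - -138\right) = 1799 \left(\left(-21 + \left(4 - 64\right) - \frac{19}{5}\right) + 138\right) = 1799 \left(\left(-21 - 60 - \frac{19}{5}\right) + 138\right) = 1799 \left(- \frac{424}{5} + 138\right) = 1799 \cdot \frac{266}{5} = \frac{478534}{5}$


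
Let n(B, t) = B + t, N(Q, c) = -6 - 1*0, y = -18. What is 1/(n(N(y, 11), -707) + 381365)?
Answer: 1/380652 ≈ 2.6271e-6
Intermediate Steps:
N(Q, c) = -6 (N(Q, c) = -6 + 0 = -6)
1/(n(N(y, 11), -707) + 381365) = 1/((-6 - 707) + 381365) = 1/(-713 + 381365) = 1/380652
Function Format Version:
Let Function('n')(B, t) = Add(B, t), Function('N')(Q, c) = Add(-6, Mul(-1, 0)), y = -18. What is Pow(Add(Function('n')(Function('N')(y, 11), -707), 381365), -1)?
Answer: Rational(1, 380652) ≈ 2.6271e-6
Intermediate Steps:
Function('N')(Q, c) = -6 (Function('N')(Q, c) = Add(-6, 0) = -6)
Pow(Add(Function('n')(Function('N')(y, 11), -707), 381365), -1) = Pow(Add(Add(-6, -707), 381365), -1) = Pow(Add(-713, 381365), -1) = Pow(380652, -1) = Rational(1, 380652)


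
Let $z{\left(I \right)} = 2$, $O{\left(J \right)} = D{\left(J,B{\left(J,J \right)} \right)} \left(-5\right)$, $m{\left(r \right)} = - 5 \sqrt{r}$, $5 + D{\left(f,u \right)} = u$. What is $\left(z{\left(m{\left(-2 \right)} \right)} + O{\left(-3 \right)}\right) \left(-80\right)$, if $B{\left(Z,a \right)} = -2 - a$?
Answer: $-1760$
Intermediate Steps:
$D{\left(f,u \right)} = -5 + u$
$O{\left(J \right)} = 35 + 5 J$ ($O{\left(J \right)} = \left(-5 - \left(2 + J\right)\right) \left(-5\right) = \left(-7 - J\right) \left(-5\right) = 35 + 5 J$)
$\left(z{\left(m{\left(-2 \right)} \right)} + O{\left(-3 \right)}\right) \left(-80\right) = \left(2 + \left(35 + 5 \left(-3\right)\right)\right) \left(-80\right) = \left(2 + \left(35 - 15\right)\right) \left(-80\right) = \left(2 + 20\right) \left(-80\right) = 22 \left(-80\right) = -1760$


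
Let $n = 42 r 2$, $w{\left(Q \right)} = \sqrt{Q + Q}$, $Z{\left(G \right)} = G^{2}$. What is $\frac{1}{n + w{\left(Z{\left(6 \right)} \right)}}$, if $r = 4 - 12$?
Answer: $- \frac{28}{18813} - \frac{\sqrt{2}}{75252} \approx -0.0015071$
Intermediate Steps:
$r = -8$
$w{\left(Q \right)} = \sqrt{2} \sqrt{Q}$ ($w{\left(Q \right)} = \sqrt{2 Q} = \sqrt{2} \sqrt{Q}$)
$n = -672$ ($n = 42 \left(-8\right) 2 = \left(-336\right) 2 = -672$)
$\frac{1}{n + w{\left(Z{\left(6 \right)} \right)}} = \frac{1}{-672 + \sqrt{2} \sqrt{6^{2}}} = \frac{1}{-672 + \sqrt{2} \sqrt{36}} = \frac{1}{-672 + \sqrt{2} \cdot 6} = \frac{1}{-672 + 6 \sqrt{2}}$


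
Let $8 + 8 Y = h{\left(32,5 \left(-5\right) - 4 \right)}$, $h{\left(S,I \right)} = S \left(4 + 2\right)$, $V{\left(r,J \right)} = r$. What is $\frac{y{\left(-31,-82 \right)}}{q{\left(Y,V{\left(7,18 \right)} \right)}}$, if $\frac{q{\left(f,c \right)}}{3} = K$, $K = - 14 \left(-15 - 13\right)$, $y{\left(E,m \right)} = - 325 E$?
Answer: $\frac{10075}{1176} \approx 8.5672$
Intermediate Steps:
$h{\left(S,I \right)} = 6 S$ ($h{\left(S,I \right)} = S 6 = 6 S$)
$Y = 23$ ($Y = -1 + \frac{6 \cdot 32}{8} = -1 + \frac{1}{8} \cdot 192 = -1 + 24 = 23$)
$K = 392$ ($K = \left(-14\right) \left(-28\right) = 392$)
$q{\left(f,c \right)} = 1176$ ($q{\left(f,c \right)} = 3 \cdot 392 = 1176$)
$\frac{y{\left(-31,-82 \right)}}{q{\left(Y,V{\left(7,18 \right)} \right)}} = \frac{\left(-325\right) \left(-31\right)}{1176} = 10075 \cdot \frac{1}{1176} = \frac{10075}{1176}$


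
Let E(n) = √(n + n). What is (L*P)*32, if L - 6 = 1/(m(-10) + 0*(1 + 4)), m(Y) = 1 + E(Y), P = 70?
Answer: 2240*(-7*I + 12*√5)/(-I + 2*√5) ≈ 13547.0 - 477.03*I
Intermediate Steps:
E(n) = √2*√n (E(n) = √(2*n) = √2*√n)
m(Y) = 1 + √2*√Y
L = 6 + 1/(1 + 2*I*√5) (L = 6 + 1/((1 + √2*√(-10)) + 0*(1 + 4)) = 6 + 1/((1 + √2*(I*√10)) + 0*5) = 6 + 1/((1 + 2*I*√5) + 0) = 6 + 1/(1 + 2*I*√5) ≈ 6.0476 - 0.21296*I)
(L*P)*32 = (((-7*I + 12*√5)/(-I + 2*√5))*70)*32 = (70*(-7*I + 12*√5)/(-I + 2*√5))*32 = 2240*(-7*I + 12*√5)/(-I + 2*√5)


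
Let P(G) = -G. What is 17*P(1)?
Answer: -17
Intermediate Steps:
17*P(1) = 17*(-1*1) = 17*(-1) = -17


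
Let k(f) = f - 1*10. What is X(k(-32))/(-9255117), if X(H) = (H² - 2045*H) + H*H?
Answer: -29806/3085039 ≈ -0.0096615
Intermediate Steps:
k(f) = -10 + f (k(f) = f - 10 = -10 + f)
X(H) = -2045*H + 2*H² (X(H) = (H² - 2045*H) + H² = -2045*H + 2*H²)
X(k(-32))/(-9255117) = ((-10 - 32)*(-2045 + 2*(-10 - 32)))/(-9255117) = -42*(-2045 + 2*(-42))*(-1/9255117) = -42*(-2045 - 84)*(-1/9255117) = -42*(-2129)*(-1/9255117) = 89418*(-1/9255117) = -29806/3085039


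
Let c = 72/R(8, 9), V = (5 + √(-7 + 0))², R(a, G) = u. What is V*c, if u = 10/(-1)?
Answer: -648/5 - 72*I*√7 ≈ -129.6 - 190.49*I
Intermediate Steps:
u = -10 (u = 10*(-1) = -10)
R(a, G) = -10
V = (5 + I*√7)² (V = (5 + √(-7))² = (5 + I*√7)² ≈ 18.0 + 26.458*I)
c = -36/5 (c = 72/(-10) = 72*(-⅒) = -36/5 ≈ -7.2000)
V*c = (5 + I*√7)²*(-36/5) = -36*(5 + I*√7)²/5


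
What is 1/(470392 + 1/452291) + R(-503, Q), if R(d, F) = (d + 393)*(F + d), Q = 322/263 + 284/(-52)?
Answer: 40586421264977482249/727406158741587 ≈ 55796.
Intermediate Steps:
Q = -14487/3419 (Q = 322*(1/263) + 284*(-1/52) = 322/263 - 71/13 = -14487/3419 ≈ -4.2372)
R(d, F) = (393 + d)*(F + d)
1/(470392 + 1/452291) + R(-503, Q) = 1/(470392 + 1/452291) + ((-503)² + 393*(-14487/3419) + 393*(-503) - 14487/3419*(-503)) = 1/(470392 + 1/452291) + (253009 - 5693391/3419 - 197679 + 7286961/3419) = 1/(212754068073/452291) + 190766840/3419 = 452291/212754068073 + 190766840/3419 = 40586421264977482249/727406158741587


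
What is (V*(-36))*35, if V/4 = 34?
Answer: -171360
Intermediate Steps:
V = 136 (V = 4*34 = 136)
(V*(-36))*35 = (136*(-36))*35 = -4896*35 = -171360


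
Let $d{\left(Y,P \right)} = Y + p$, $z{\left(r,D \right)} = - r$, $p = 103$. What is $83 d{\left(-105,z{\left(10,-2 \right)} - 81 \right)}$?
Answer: $-166$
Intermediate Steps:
$d{\left(Y,P \right)} = 103 + Y$ ($d{\left(Y,P \right)} = Y + 103 = 103 + Y$)
$83 d{\left(-105,z{\left(10,-2 \right)} - 81 \right)} = 83 \left(103 - 105\right) = 83 \left(-2\right) = -166$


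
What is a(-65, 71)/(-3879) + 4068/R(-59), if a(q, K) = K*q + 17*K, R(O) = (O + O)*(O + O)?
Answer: 5269397/4500933 ≈ 1.1707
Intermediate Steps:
R(O) = 4*O² (R(O) = (2*O)*(2*O) = 4*O²)
a(q, K) = 17*K + K*q
a(-65, 71)/(-3879) + 4068/R(-59) = (71*(17 - 65))/(-3879) + 4068/((4*(-59)²)) = (71*(-48))*(-1/3879) + 4068/((4*3481)) = -3408*(-1/3879) + 4068/13924 = 1136/1293 + 4068*(1/13924) = 1136/1293 + 1017/3481 = 5269397/4500933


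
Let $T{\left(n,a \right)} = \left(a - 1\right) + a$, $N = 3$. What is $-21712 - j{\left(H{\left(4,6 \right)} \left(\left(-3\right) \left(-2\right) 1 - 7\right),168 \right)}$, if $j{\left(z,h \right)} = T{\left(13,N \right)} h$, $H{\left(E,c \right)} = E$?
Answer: $-22552$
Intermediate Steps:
$T{\left(n,a \right)} = -1 + 2 a$ ($T{\left(n,a \right)} = \left(-1 + a\right) + a = -1 + 2 a$)
$j{\left(z,h \right)} = 5 h$ ($j{\left(z,h \right)} = \left(-1 + 2 \cdot 3\right) h = \left(-1 + 6\right) h = 5 h$)
$-21712 - j{\left(H{\left(4,6 \right)} \left(\left(-3\right) \left(-2\right) 1 - 7\right),168 \right)} = -21712 - 5 \cdot 168 = -21712 - 840 = -22552$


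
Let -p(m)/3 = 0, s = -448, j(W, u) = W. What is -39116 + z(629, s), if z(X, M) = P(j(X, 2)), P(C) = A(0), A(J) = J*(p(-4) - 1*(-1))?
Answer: -39116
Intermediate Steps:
p(m) = 0 (p(m) = -3*0 = 0)
A(J) = J (A(J) = J*(0 - 1*(-1)) = J*(0 + 1) = J*1 = J)
P(C) = 0
z(X, M) = 0
-39116 + z(629, s) = -39116 + 0 = -39116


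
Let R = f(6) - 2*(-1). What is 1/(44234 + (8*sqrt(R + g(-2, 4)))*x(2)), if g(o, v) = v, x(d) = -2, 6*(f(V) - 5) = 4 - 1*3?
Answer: 66351/2934965846 + 2*sqrt(402)/1467482923 ≈ 2.2634e-5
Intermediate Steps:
f(V) = 31/6 (f(V) = 5 + (4 - 1*3)/6 = 5 + (4 - 3)/6 = 5 + (1/6)*1 = 5 + 1/6 = 31/6)
R = 43/6 (R = 31/6 - 2*(-1) = 31/6 + 2 = 43/6 ≈ 7.1667)
1/(44234 + (8*sqrt(R + g(-2, 4)))*x(2)) = 1/(44234 + (8*sqrt(43/6 + 4))*(-2)) = 1/(44234 + (8*sqrt(67/6))*(-2)) = 1/(44234 + (8*(sqrt(402)/6))*(-2)) = 1/(44234 + (4*sqrt(402)/3)*(-2)) = 1/(44234 - 8*sqrt(402)/3)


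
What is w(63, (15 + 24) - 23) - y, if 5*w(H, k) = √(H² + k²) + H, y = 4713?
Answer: -23437/5 ≈ -4687.4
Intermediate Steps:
w(H, k) = H/5 + √(H² + k²)/5 (w(H, k) = (√(H² + k²) + H)/5 = (H + √(H² + k²))/5 = H/5 + √(H² + k²)/5)
w(63, (15 + 24) - 23) - y = ((⅕)*63 + √(63² + ((15 + 24) - 23)²)/5) - 1*4713 = (63/5 + √(3969 + (39 - 23)²)/5) - 4713 = (63/5 + √(3969 + 16²)/5) - 4713 = (63/5 + √(3969 + 256)/5) - 4713 = (63/5 + √4225/5) - 4713 = (63/5 + (⅕)*65) - 4713 = (63/5 + 13) - 4713 = 128/5 - 4713 = -23437/5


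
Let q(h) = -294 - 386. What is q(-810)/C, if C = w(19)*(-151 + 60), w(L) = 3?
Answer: 680/273 ≈ 2.4908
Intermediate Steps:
q(h) = -680
C = -273 (C = 3*(-151 + 60) = 3*(-91) = -273)
q(-810)/C = -680/(-273) = -680*(-1/273) = 680/273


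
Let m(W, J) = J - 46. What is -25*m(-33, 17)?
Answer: 725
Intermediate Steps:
m(W, J) = -46 + J
-25*m(-33, 17) = -25*(-46 + 17) = -25*(-29) = 725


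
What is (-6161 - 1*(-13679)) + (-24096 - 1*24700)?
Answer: -41278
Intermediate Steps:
(-6161 - 1*(-13679)) + (-24096 - 1*24700) = (-6161 + 13679) + (-24096 - 24700) = 7518 - 48796 = -41278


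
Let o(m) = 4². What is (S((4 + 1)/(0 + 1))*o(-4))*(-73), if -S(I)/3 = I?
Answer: 17520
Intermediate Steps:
o(m) = 16
S(I) = -3*I
(S((4 + 1)/(0 + 1))*o(-4))*(-73) = (-3*(4 + 1)/(0 + 1)*16)*(-73) = (-15/1*16)*(-73) = (-15*16)*(-73) = (-3*5*16)*(-73) = -15*16*(-73) = -240*(-73) = 17520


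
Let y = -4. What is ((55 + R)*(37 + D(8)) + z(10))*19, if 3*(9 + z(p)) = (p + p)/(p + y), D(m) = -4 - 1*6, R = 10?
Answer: 298756/9 ≈ 33195.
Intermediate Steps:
D(m) = -10 (D(m) = -4 - 6 = -10)
z(p) = -9 + 2*p/(3*(-4 + p)) (z(p) = -9 + ((p + p)/(p - 4))/3 = -9 + ((2*p)/(-4 + p))/3 = -9 + (2*p/(-4 + p))/3 = -9 + 2*p/(3*(-4 + p)))
((55 + R)*(37 + D(8)) + z(10))*19 = ((55 + 10)*(37 - 10) + (108 - 25*10)/(3*(-4 + 10)))*19 = (65*27 + (⅓)*(108 - 250)/6)*19 = (1755 + (⅓)*(⅙)*(-142))*19 = (1755 - 71/9)*19 = (15724/9)*19 = 298756/9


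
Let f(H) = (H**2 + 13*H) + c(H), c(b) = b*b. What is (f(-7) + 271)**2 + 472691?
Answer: 549975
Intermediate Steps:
c(b) = b**2
f(H) = 2*H**2 + 13*H (f(H) = (H**2 + 13*H) + H**2 = 2*H**2 + 13*H)
(f(-7) + 271)**2 + 472691 = (-7*(13 + 2*(-7)) + 271)**2 + 472691 = (-7*(13 - 14) + 271)**2 + 472691 = (-7*(-1) + 271)**2 + 472691 = (7 + 271)**2 + 472691 = 278**2 + 472691 = 77284 + 472691 = 549975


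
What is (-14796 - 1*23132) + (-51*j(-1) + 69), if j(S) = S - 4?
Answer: -37604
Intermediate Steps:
j(S) = -4 + S
(-14796 - 1*23132) + (-51*j(-1) + 69) = (-14796 - 1*23132) + (-51*(-4 - 1) + 69) = (-14796 - 23132) + (-51*(-5) + 69) = -37928 + (255 + 69) = -37928 + 324 = -37604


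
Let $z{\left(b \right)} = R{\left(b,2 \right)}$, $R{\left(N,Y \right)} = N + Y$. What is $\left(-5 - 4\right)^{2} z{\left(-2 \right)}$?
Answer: $0$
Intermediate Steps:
$z{\left(b \right)} = 2 + b$ ($z{\left(b \right)} = b + 2 = 2 + b$)
$\left(-5 - 4\right)^{2} z{\left(-2 \right)} = \left(-5 - 4\right)^{2} \left(2 - 2\right) = \left(-9\right)^{2} \cdot 0 = 81 \cdot 0 = 0$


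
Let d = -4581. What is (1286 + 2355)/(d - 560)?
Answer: -3641/5141 ≈ -0.70823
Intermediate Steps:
(1286 + 2355)/(d - 560) = (1286 + 2355)/(-4581 - 560) = 3641/(-5141) = 3641*(-1/5141) = -3641/5141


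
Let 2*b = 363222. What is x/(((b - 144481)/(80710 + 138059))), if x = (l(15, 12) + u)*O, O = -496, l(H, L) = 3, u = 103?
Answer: -5750999472/18565 ≈ -3.0978e+5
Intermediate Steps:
b = 181611 (b = (1/2)*363222 = 181611)
x = -52576 (x = (3 + 103)*(-496) = 106*(-496) = -52576)
x/(((b - 144481)/(80710 + 138059))) = -52576*(80710 + 138059)/(181611 - 144481) = -52576/(37130/218769) = -52576/(37130*(1/218769)) = -52576/37130/218769 = -52576*218769/37130 = -5750999472/18565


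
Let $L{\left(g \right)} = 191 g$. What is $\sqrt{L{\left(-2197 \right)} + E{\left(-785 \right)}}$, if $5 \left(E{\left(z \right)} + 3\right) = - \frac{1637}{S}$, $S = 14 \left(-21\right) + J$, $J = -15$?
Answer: $\frac{i \sqrt{1001664771585}}{1545} \approx 647.79 i$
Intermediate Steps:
$S = -309$ ($S = 14 \left(-21\right) - 15 = -294 - 15 = -309$)
$E{\left(z \right)} = - \frac{2998}{1545}$ ($E{\left(z \right)} = -3 + \frac{\left(-1637\right) \frac{1}{-309}}{5} = -3 + \frac{\left(-1637\right) \left(- \frac{1}{309}\right)}{5} = -3 + \frac{1}{5} \cdot \frac{1637}{309} = -3 + \frac{1637}{1545} = - \frac{2998}{1545}$)
$\sqrt{L{\left(-2197 \right)} + E{\left(-785 \right)}} = \sqrt{191 \left(-2197\right) - \frac{2998}{1545}} = \sqrt{-419627 - \frac{2998}{1545}} = \sqrt{- \frac{648326713}{1545}} = \frac{i \sqrt{1001664771585}}{1545}$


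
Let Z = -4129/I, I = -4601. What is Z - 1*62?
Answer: -281133/4601 ≈ -61.103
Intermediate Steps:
Z = 4129/4601 (Z = -4129/(-4601) = -4129*(-1/4601) = 4129/4601 ≈ 0.89741)
Z - 1*62 = 4129/4601 - 1*62 = 4129/4601 - 62 = -281133/4601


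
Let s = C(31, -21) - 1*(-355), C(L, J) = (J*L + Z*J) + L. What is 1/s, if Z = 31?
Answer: -1/916 ≈ -0.0010917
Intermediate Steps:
C(L, J) = L + 31*J + J*L (C(L, J) = (J*L + 31*J) + L = (31*J + J*L) + L = L + 31*J + J*L)
s = -916 (s = (31 + 31*(-21) - 21*31) - 1*(-355) = (31 - 651 - 651) + 355 = -1271 + 355 = -916)
1/s = 1/(-916) = -1/916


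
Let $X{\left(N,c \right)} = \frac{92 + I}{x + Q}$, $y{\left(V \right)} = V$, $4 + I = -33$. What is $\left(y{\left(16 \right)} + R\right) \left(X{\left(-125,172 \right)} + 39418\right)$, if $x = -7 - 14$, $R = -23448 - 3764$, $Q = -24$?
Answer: $- \frac{9647808196}{9} \approx -1.072 \cdot 10^{9}$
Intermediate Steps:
$I = -37$ ($I = -4 - 33 = -37$)
$R = -27212$ ($R = -23448 - 3764 = -27212$)
$x = -21$
$X{\left(N,c \right)} = - \frac{11}{9}$ ($X{\left(N,c \right)} = \frac{92 - 37}{-21 - 24} = \frac{55}{-45} = 55 \left(- \frac{1}{45}\right) = - \frac{11}{9}$)
$\left(y{\left(16 \right)} + R\right) \left(X{\left(-125,172 \right)} + 39418\right) = \left(16 - 27212\right) \left(- \frac{11}{9} + 39418\right) = \left(-27196\right) \frac{354751}{9} = - \frac{9647808196}{9}$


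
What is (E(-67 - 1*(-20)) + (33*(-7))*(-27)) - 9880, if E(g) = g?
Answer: -3690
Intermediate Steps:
(E(-67 - 1*(-20)) + (33*(-7))*(-27)) - 9880 = ((-67 - 1*(-20)) + (33*(-7))*(-27)) - 9880 = ((-67 + 20) - 231*(-27)) - 9880 = (-47 + 6237) - 9880 = 6190 - 9880 = -3690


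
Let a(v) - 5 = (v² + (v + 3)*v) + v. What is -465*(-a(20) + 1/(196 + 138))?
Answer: 137448885/334 ≈ 4.1152e+5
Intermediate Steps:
a(v) = 5 + v + v² + v*(3 + v) (a(v) = 5 + ((v² + (v + 3)*v) + v) = 5 + ((v² + (3 + v)*v) + v) = 5 + ((v² + v*(3 + v)) + v) = 5 + (v + v² + v*(3 + v)) = 5 + v + v² + v*(3 + v))
-465*(-a(20) + 1/(196 + 138)) = -465*(-(5 + 2*20² + 4*20) + 1/(196 + 138)) = -465*(-(5 + 2*400 + 80) + 1/334) = -465*(-(5 + 800 + 80) + 1/334) = -465*(-1*885 + 1/334) = -465*(-885 + 1/334) = -465*(-295589/334) = 137448885/334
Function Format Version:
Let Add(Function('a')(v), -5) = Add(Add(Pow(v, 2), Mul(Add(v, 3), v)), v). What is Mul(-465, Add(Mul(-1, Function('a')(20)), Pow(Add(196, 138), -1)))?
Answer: Rational(137448885, 334) ≈ 4.1152e+5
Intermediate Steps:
Function('a')(v) = Add(5, v, Pow(v, 2), Mul(v, Add(3, v))) (Function('a')(v) = Add(5, Add(Add(Pow(v, 2), Mul(Add(v, 3), v)), v)) = Add(5, Add(Add(Pow(v, 2), Mul(Add(3, v), v)), v)) = Add(5, Add(Add(Pow(v, 2), Mul(v, Add(3, v))), v)) = Add(5, Add(v, Pow(v, 2), Mul(v, Add(3, v)))) = Add(5, v, Pow(v, 2), Mul(v, Add(3, v))))
Mul(-465, Add(Mul(-1, Function('a')(20)), Pow(Add(196, 138), -1))) = Mul(-465, Add(Mul(-1, Add(5, Mul(2, Pow(20, 2)), Mul(4, 20))), Pow(Add(196, 138), -1))) = Mul(-465, Add(Mul(-1, Add(5, Mul(2, 400), 80)), Pow(334, -1))) = Mul(-465, Add(Mul(-1, Add(5, 800, 80)), Rational(1, 334))) = Mul(-465, Add(Mul(-1, 885), Rational(1, 334))) = Mul(-465, Add(-885, Rational(1, 334))) = Mul(-465, Rational(-295589, 334)) = Rational(137448885, 334)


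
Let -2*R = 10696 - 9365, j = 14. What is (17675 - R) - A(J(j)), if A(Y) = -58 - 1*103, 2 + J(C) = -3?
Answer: 37003/2 ≈ 18502.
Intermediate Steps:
J(C) = -5 (J(C) = -2 - 3 = -5)
R = -1331/2 (R = -(10696 - 9365)/2 = -½*1331 = -1331/2 ≈ -665.50)
A(Y) = -161 (A(Y) = -58 - 103 = -161)
(17675 - R) - A(J(j)) = (17675 - 1*(-1331/2)) - 1*(-161) = (17675 + 1331/2) + 161 = 36681/2 + 161 = 37003/2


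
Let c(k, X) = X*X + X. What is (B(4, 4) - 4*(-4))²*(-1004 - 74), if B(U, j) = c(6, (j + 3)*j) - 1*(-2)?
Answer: -742634200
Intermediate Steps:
c(k, X) = X + X² (c(k, X) = X² + X = X + X²)
B(U, j) = 2 + j*(1 + j*(3 + j))*(3 + j) (B(U, j) = ((j + 3)*j)*(1 + (j + 3)*j) - 1*(-2) = ((3 + j)*j)*(1 + (3 + j)*j) + 2 = (j*(3 + j))*(1 + j*(3 + j)) + 2 = j*(1 + j*(3 + j))*(3 + j) + 2 = 2 + j*(1 + j*(3 + j))*(3 + j))
(B(4, 4) - 4*(-4))²*(-1004 - 74) = ((2 + 4*(1 + 4*(3 + 4))*(3 + 4)) - 4*(-4))²*(-1004 - 74) = ((2 + 4*(1 + 4*7)*7) + 16)²*(-1078) = ((2 + 4*(1 + 28)*7) + 16)²*(-1078) = ((2 + 4*29*7) + 16)²*(-1078) = ((2 + 812) + 16)²*(-1078) = (814 + 16)²*(-1078) = 830²*(-1078) = 688900*(-1078) = -742634200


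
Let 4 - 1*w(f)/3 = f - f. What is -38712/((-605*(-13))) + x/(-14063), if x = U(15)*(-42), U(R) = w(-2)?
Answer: -77206128/15800785 ≈ -4.8862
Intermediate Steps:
w(f) = 12 (w(f) = 12 - 3*(f - f) = 12 - 3*0 = 12 + 0 = 12)
U(R) = 12
x = -504 (x = 12*(-42) = -504)
-38712/((-605*(-13))) + x/(-14063) = -38712/((-605*(-13))) - 504/(-14063) = -38712/7865 - 504*(-1/14063) = -38712*1/7865 + 72/2009 = -38712/7865 + 72/2009 = -77206128/15800785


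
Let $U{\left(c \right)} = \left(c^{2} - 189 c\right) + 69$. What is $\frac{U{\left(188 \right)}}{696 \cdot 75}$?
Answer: $- \frac{119}{52200} \approx -0.0022797$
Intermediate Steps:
$U{\left(c \right)} = 69 + c^{2} - 189 c$
$\frac{U{\left(188 \right)}}{696 \cdot 75} = \frac{69 + 188^{2} - 35532}{696 \cdot 75} = \frac{69 + 35344 - 35532}{52200} = \left(-119\right) \frac{1}{52200} = - \frac{119}{52200}$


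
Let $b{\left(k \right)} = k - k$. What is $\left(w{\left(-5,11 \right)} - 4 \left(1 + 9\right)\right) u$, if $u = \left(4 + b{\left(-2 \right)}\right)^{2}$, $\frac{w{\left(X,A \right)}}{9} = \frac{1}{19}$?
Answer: $- \frac{12016}{19} \approx -632.42$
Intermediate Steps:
$w{\left(X,A \right)} = \frac{9}{19}$
$b{\left(k \right)} = 0$
$u = 16$ ($u = \left(4 + 0\right)^{2} = 4^{2} = 16$)
$\left(w{\left(-5,11 \right)} - 4 \left(1 + 9\right)\right) u = \left(\frac{9}{19} - 4 \left(1 + 9\right)\right) 16 = \left(\frac{9}{19} - 40\right) 16 = \left(- \frac{751}{19}\right) 16 = - \frac{12016}{19}$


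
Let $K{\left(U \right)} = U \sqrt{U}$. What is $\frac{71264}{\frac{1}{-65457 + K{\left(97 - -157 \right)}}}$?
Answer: $-4664727648 + 18101056 \sqrt{254} \approx -4.3762 \cdot 10^{9}$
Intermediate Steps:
$K{\left(U \right)} = U^{\frac{3}{2}}$
$\frac{71264}{\frac{1}{-65457 + K{\left(97 - -157 \right)}}} = \frac{71264}{\frac{1}{-65457 + \left(97 - -157\right)^{\frac{3}{2}}}} = \frac{71264}{\frac{1}{-65457 + \left(97 + 157\right)^{\frac{3}{2}}}} = \frac{71264}{\frac{1}{-65457 + 254^{\frac{3}{2}}}} = \frac{71264}{\frac{1}{-65457 + 254 \sqrt{254}}} = 71264 \left(-65457 + 254 \sqrt{254}\right) = -4664727648 + 18101056 \sqrt{254}$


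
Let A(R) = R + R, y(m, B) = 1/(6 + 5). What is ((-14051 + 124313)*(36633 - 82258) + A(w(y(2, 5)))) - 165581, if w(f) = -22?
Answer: -5030869375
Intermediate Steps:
y(m, B) = 1/11
A(R) = 2*R
((-14051 + 124313)*(36633 - 82258) + A(w(y(2, 5)))) - 165581 = ((-14051 + 124313)*(36633 - 82258) + 2*(-22)) - 165581 = (110262*(-45625) - 44) - 165581 = (-5030703750 - 44) - 165581 = -5030703794 - 165581 = -5030869375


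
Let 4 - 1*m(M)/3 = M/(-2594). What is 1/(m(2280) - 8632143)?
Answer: -1297/11195870487 ≈ -1.1585e-7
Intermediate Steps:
m(M) = 12 + 3*M/2594 (m(M) = 12 - 3*M/(-2594) = 12 - 3*M*(-1)/2594 = 12 - (-3)*M/2594 = 12 + 3*M/2594)
1/(m(2280) - 8632143) = 1/((12 + (3/2594)*2280) - 8632143) = 1/((12 + 3420/1297) - 8632143) = 1/(18984/1297 - 8632143) = 1/(-11195870487/1297) = -1297/11195870487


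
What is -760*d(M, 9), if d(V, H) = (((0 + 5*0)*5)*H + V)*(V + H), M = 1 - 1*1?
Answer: 0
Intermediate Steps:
M = 0 (M = 1 - 1 = 0)
d(V, H) = V*(H + V) (d(V, H) = (((0 + 0)*5)*H + V)*(H + V) = ((0*5)*H + V)*(H + V) = (0*H + V)*(H + V) = (0 + V)*(H + V) = V*(H + V))
-760*d(M, 9) = -0*(9 + 0) = -0*9 = -760*0 = 0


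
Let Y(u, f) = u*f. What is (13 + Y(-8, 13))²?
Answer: 8281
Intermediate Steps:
Y(u, f) = f*u
(13 + Y(-8, 13))² = (13 + 13*(-8))² = (13 - 104)² = (-91)² = 8281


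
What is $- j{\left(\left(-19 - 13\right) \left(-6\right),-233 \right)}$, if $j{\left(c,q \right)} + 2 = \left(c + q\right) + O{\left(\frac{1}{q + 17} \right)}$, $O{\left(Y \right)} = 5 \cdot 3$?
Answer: $28$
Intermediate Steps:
$O{\left(Y \right)} = 15$
$j{\left(c,q \right)} = 13 + c + q$ ($j{\left(c,q \right)} = -2 + \left(\left(c + q\right) + 15\right) = -2 + \left(15 + c + q\right) = 13 + c + q$)
$- j{\left(\left(-19 - 13\right) \left(-6\right),-233 \right)} = - (13 + \left(-19 - 13\right) \left(-6\right) - 233) = - (13 - -192 - 233) = - (13 + 192 - 233) = \left(-1\right) \left(-28\right) = 28$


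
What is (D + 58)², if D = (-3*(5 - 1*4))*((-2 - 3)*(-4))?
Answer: 4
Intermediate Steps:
D = -60 (D = (-3*(5 - 4))*(-5*(-4)) = -3*1*20 = -3*20 = -60)
(D + 58)² = (-60 + 58)² = (-2)² = 4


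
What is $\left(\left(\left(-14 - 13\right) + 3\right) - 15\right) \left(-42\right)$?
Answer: $1638$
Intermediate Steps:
$\left(\left(\left(-14 - 13\right) + 3\right) - 15\right) \left(-42\right) = \left(\left(-27 + 3\right) - 15\right) \left(-42\right) = \left(-24 - 15\right) \left(-42\right) = \left(-39\right) \left(-42\right) = 1638$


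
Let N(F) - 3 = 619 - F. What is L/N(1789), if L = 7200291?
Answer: -2400097/389 ≈ -6169.9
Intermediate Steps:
N(F) = 622 - F (N(F) = 3 + (619 - F) = 622 - F)
L/N(1789) = 7200291/(622 - 1*1789) = 7200291/(622 - 1789) = 7200291/(-1167) = 7200291*(-1/1167) = -2400097/389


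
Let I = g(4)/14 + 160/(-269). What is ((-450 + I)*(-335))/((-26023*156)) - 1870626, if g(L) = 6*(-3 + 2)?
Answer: -1099957493678423/588015708 ≈ -1.8706e+6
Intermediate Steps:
g(L) = -6 (g(L) = 6*(-1) = -6)
I = -1927/1883 (I = -6/14 + 160/(-269) = -6*1/14 + 160*(-1/269) = -3/7 - 160/269 = -1927/1883 ≈ -1.0234)
((-450 + I)*(-335))/((-26023*156)) - 1870626 = ((-450 - 1927/1883)*(-335))/((-26023*156)) - 1870626 = -849277/1883*(-335)/(-4059588) - 1870626 = (284507795/1883)*(-1/4059588) - 1870626 = -21885215/588015708 - 1870626 = -1099957493678423/588015708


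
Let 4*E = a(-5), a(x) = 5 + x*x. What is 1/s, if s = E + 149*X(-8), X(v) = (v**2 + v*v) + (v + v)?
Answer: 2/33391 ≈ 5.9896e-5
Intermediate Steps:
a(x) = 5 + x**2
E = 15/2 (E = (5 + (-5)**2)/4 = (5 + 25)/4 = (1/4)*30 = 15/2 ≈ 7.5000)
X(v) = 2*v + 2*v**2 (X(v) = (v**2 + v**2) + 2*v = 2*v**2 + 2*v = 2*v + 2*v**2)
s = 33391/2 (s = 15/2 + 149*(2*(-8)*(1 - 8)) = 15/2 + 149*(2*(-8)*(-7)) = 15/2 + 149*112 = 15/2 + 16688 = 33391/2 ≈ 16696.)
1/s = 1/(33391/2) = 2/33391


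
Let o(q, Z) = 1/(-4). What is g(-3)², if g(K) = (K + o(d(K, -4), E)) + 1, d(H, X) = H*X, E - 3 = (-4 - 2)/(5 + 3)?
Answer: 81/16 ≈ 5.0625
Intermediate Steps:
E = 9/4 (E = 3 + (-4 - 2)/(5 + 3) = 3 - 6/8 = 3 - 6*⅛ = 3 - ¾ = 9/4 ≈ 2.2500)
o(q, Z) = -¼ (o(q, Z) = 1*(-¼) = -¼)
g(K) = ¾ + K (g(K) = (K - ¼) + 1 = (-¼ + K) + 1 = ¾ + K)
g(-3)² = (¾ - 3)² = (-9/4)² = 81/16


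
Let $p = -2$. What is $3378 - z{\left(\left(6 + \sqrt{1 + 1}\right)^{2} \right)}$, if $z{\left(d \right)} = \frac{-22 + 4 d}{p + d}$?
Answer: $\frac{6749}{2} - \frac{\sqrt{2}}{6} \approx 3374.3$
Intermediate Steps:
$z{\left(d \right)} = \frac{-22 + 4 d}{-2 + d}$
$3378 - z{\left(\left(6 + \sqrt{1 + 1}\right)^{2} \right)} = 3378 - \frac{2 \left(-11 + 2 \left(6 + \sqrt{1 + 1}\right)^{2}\right)}{-2 + \left(6 + \sqrt{1 + 1}\right)^{2}} = 3378 - \frac{2 \left(-11 + 2 \left(6 + \sqrt{2}\right)^{2}\right)}{-2 + \left(6 + \sqrt{2}\right)^{2}}$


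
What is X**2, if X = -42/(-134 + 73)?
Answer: 1764/3721 ≈ 0.47407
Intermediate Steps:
X = 42/61 (X = -42/(-61) = -42*(-1/61) = 42/61 ≈ 0.68852)
X**2 = (42/61)**2 = 1764/3721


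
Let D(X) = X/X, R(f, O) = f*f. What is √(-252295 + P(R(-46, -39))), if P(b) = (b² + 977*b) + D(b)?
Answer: 3*√699166 ≈ 2508.5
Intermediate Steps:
R(f, O) = f²
D(X) = 1
P(b) = 1 + b² + 977*b (P(b) = (b² + 977*b) + 1 = 1 + b² + 977*b)
√(-252295 + P(R(-46, -39))) = √(-252295 + (1 + ((-46)²)² + 977*(-46)²)) = √(-252295 + (1 + 2116² + 977*2116)) = √(-252295 + (1 + 4477456 + 2067332)) = √(-252295 + 6544789) = √6292494 = 3*√699166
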